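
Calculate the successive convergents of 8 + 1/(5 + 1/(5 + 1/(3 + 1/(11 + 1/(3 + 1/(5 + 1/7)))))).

Using the convergent recurrence p_i = a_i*p_{i-1} + p_{i-2}, q_i = a_i*q_{i-1} + q_{i-2} with p_{-2}=0, p_{-1}=1, q_{-2}=1, q_{-1}=0:
  i=0: a_0=8, p_0 = 8*1 + 0 = 8, q_0 = 8*0 + 1 = 1.
  i=1: a_1=5, p_1 = 5*8 + 1 = 41, q_1 = 5*1 + 0 = 5.
  i=2: a_2=5, p_2 = 5*41 + 8 = 213, q_2 = 5*5 + 1 = 26.
  i=3: a_3=3, p_3 = 3*213 + 41 = 680, q_3 = 3*26 + 5 = 83.
  i=4: a_4=11, p_4 = 11*680 + 213 = 7693, q_4 = 11*83 + 26 = 939.
  i=5: a_5=3, p_5 = 3*7693 + 680 = 23759, q_5 = 3*939 + 83 = 2900.
  i=6: a_6=5, p_6 = 5*23759 + 7693 = 126488, q_6 = 5*2900 + 939 = 15439.
  i=7: a_7=7, p_7 = 7*126488 + 23759 = 909175, q_7 = 7*15439 + 2900 = 110973.

8/1, 41/5, 213/26, 680/83, 7693/939, 23759/2900, 126488/15439, 909175/110973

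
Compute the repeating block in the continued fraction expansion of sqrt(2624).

[51; (4, 2, 4, 102)]

Write x_i = (sqrt(2624) + m_i)/d_i with (m_0, d_0) = (0, 1). a_0 = floor(sqrt(2624)) = 51, since 51^2 = 2601 <= 2624 < 2704 = 52^2.
Iterate m_{i+1} = d_i*a_i - m_i, d_{i+1} = (2624 - m_{i+1}^2)/d_i, a_{i+1} = floor((a_0 + m_{i+1})/d_{i+1}):
  m_1 = 1*51 - 0 = 51, d_1 = (2624 - 51^2)/1 = 23/1 = 23, a_1 = floor((51 + 51)/23) = 4.
  m_2 = 23*4 - 51 = 41, d_2 = (2624 - 41^2)/23 = 943/23 = 41, a_2 = floor((51 + 41)/41) = 2.
  m_3 = 41*2 - 41 = 41, d_3 = (2624 - 41^2)/41 = 943/41 = 23, a_3 = floor((51 + 41)/23) = 4.
  m_4 = 23*4 - 41 = 51, d_4 = (2624 - 51^2)/23 = 23/23 = 1, a_4 = floor((51 + 51)/1) = 102.
  m_5 = 1*102 - 51 = 51, d_5 = (2624 - 51^2)/1 = 23/1 = 23: (m_5, d_5) = (m_1, d_1) = (51, 23), so from here the quotients repeat a_1, ..., a_4; the period length is 4.
Hence the expansion of sqrt(2624) is a_0 = 51 followed by the repeating block 4, 2, 4, 102 (period 4).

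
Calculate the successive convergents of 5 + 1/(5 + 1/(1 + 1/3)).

5/1, 26/5, 31/6, 119/23

Using the convergent recurrence p_i = a_i*p_{i-1} + p_{i-2}, q_i = a_i*q_{i-1} + q_{i-2} with p_{-2}=0, p_{-1}=1, q_{-2}=1, q_{-1}=0:
  i=0: a_0=5, p_0 = 5*1 + 0 = 5, q_0 = 5*0 + 1 = 1.
  i=1: a_1=5, p_1 = 5*5 + 1 = 26, q_1 = 5*1 + 0 = 5.
  i=2: a_2=1, p_2 = 1*26 + 5 = 31, q_2 = 1*5 + 1 = 6.
  i=3: a_3=3, p_3 = 3*31 + 26 = 119, q_3 = 3*6 + 5 = 23.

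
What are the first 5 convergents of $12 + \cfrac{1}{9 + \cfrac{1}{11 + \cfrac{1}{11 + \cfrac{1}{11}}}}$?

12/1, 109/9, 1211/100, 13430/1109, 148941/12299

Using the convergent recurrence p_i = a_i*p_{i-1} + p_{i-2}, q_i = a_i*q_{i-1} + q_{i-2} with p_{-2}=0, p_{-1}=1, q_{-2}=1, q_{-1}=0:
  i=0: a_0=12, p_0 = 12*1 + 0 = 12, q_0 = 12*0 + 1 = 1.
  i=1: a_1=9, p_1 = 9*12 + 1 = 109, q_1 = 9*1 + 0 = 9.
  i=2: a_2=11, p_2 = 11*109 + 12 = 1211, q_2 = 11*9 + 1 = 100.
  i=3: a_3=11, p_3 = 11*1211 + 109 = 13430, q_3 = 11*100 + 9 = 1109.
  i=4: a_4=11, p_4 = 11*13430 + 1211 = 148941, q_4 = 11*1109 + 100 = 12299.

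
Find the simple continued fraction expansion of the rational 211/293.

Run the Euclidean algorithm on 211 and 293; the successive quotients are the partial quotients a_0, a_1, ... (each step inverts the fractional part left over by the previous one):
  211 = 0*293 + 211, so a_0 = 0.
  293 = 1*211 + 82, so a_1 = 1.
  211 = 2*82 + 47, so a_2 = 2.
  82 = 1*47 + 35, so a_3 = 1.
  47 = 1*35 + 12, so a_4 = 1.
  35 = 2*12 + 11, so a_5 = 2.
  12 = 1*11 + 1, so a_6 = 1.
  11 = 11*1 + 0, so a_7 = 11.
The remainder reaches 0 after 8 divisions, so the expansion has 8 partial quotients, read off in order.

[0; 1, 2, 1, 1, 2, 1, 11]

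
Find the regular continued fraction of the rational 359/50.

Run the Euclidean algorithm on 359 and 50; the successive quotients are the partial quotients a_0, a_1, ... (each step inverts the fractional part left over by the previous one):
  359 = 7*50 + 9, so a_0 = 7.
  50 = 5*9 + 5, so a_1 = 5.
  9 = 1*5 + 4, so a_2 = 1.
  5 = 1*4 + 1, so a_3 = 1.
  4 = 4*1 + 0, so a_4 = 4.
The remainder reaches 0 after 5 divisions, so the expansion has 5 partial quotients, read off in order.

[7; 5, 1, 1, 4]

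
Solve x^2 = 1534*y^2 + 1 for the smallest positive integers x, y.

(x, y) = (235, 6)

First expand sqrt(1534) as a continued fraction. With x_i = (sqrt(1534) + m_i)/d_i and (m_0, d_0) = (0, 1): a_0 = floor(sqrt(1534)) = 39, since 39^2 = 1521 <= 1534 < 1600 = 40^2.
Iterate m_{i+1} = d_i*a_i - m_i, d_{i+1} = (1534 - m_{i+1}^2)/d_i, a_{i+1} = floor((a_0 + m_{i+1})/d_{i+1}):
  m_1 = 1*39 - 0 = 39, d_1 = (1534 - 39^2)/1 = 13/1 = 13, a_1 = floor((39 + 39)/13) = 6.
  m_2 = 13*6 - 39 = 39, d_2 = (1534 - 39^2)/13 = 13/13 = 1, a_2 = floor((39 + 39)/1) = 78.
  m_3 = 1*78 - 39 = 39, d_3 = (1534 - 39^2)/1 = 13/1 = 13: (m_3, d_3) = (m_1, d_1) = (39, 13), so from here the quotients repeat a_1, a_2; the period length is 2.
So sqrt(1534) = [39; (6, 78)] with period length k = 2.
k is even, so the fundamental solution of x^2 - 1534y^2 = 1 is (p_{k-1}, q_{k-1}) = (p_1, q_1); compute convergents through index 1.
Convergents (p_i = a_i*p_{i-1} + p_{i-2}, q_i = a_i*q_{i-1} + q_{i-2} with p_{-2}=0, p_{-1}=1, q_{-2}=1, q_{-1}=0):
  i=0: a_0=39, p_0 = 39*1 + 0 = 39, q_0 = 39*0 + 1 = 1.
  i=1: a_1=6, p_1 = 6*39 + 1 = 235, q_1 = 6*1 + 0 = 6.
Check: 235^2 - 1534*6^2 = 55225 - 55224 = 1, so (x, y) = (235, 6) solves the equation, and by the theorem it is the least positive solution.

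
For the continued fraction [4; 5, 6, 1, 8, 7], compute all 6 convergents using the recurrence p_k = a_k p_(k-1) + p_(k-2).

Using the convergent recurrence p_i = a_i*p_{i-1} + p_{i-2}, q_i = a_i*q_{i-1} + q_{i-2} with p_{-2}=0, p_{-1}=1, q_{-2}=1, q_{-1}=0:
  i=0: a_0=4, p_0 = 4*1 + 0 = 4, q_0 = 4*0 + 1 = 1.
  i=1: a_1=5, p_1 = 5*4 + 1 = 21, q_1 = 5*1 + 0 = 5.
  i=2: a_2=6, p_2 = 6*21 + 4 = 130, q_2 = 6*5 + 1 = 31.
  i=3: a_3=1, p_3 = 1*130 + 21 = 151, q_3 = 1*31 + 5 = 36.
  i=4: a_4=8, p_4 = 8*151 + 130 = 1338, q_4 = 8*36 + 31 = 319.
  i=5: a_5=7, p_5 = 7*1338 + 151 = 9517, q_5 = 7*319 + 36 = 2269.

4/1, 21/5, 130/31, 151/36, 1338/319, 9517/2269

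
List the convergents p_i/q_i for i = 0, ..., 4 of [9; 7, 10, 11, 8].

Using the convergent recurrence p_i = a_i*p_{i-1} + p_{i-2}, q_i = a_i*q_{i-1} + q_{i-2} with p_{-2}=0, p_{-1}=1, q_{-2}=1, q_{-1}=0:
  i=0: a_0=9, p_0 = 9*1 + 0 = 9, q_0 = 9*0 + 1 = 1.
  i=1: a_1=7, p_1 = 7*9 + 1 = 64, q_1 = 7*1 + 0 = 7.
  i=2: a_2=10, p_2 = 10*64 + 9 = 649, q_2 = 10*7 + 1 = 71.
  i=3: a_3=11, p_3 = 11*649 + 64 = 7203, q_3 = 11*71 + 7 = 788.
  i=4: a_4=8, p_4 = 8*7203 + 649 = 58273, q_4 = 8*788 + 71 = 6375.

9/1, 64/7, 649/71, 7203/788, 58273/6375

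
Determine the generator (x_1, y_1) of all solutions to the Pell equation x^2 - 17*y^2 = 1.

First expand sqrt(17) as a continued fraction. With x_i = (sqrt(17) + m_i)/d_i and (m_0, d_0) = (0, 1): a_0 = floor(sqrt(17)) = 4, since 4^2 = 16 <= 17 < 25 = 5^2.
Iterate m_{i+1} = d_i*a_i - m_i, d_{i+1} = (17 - m_{i+1}^2)/d_i, a_{i+1} = floor((a_0 + m_{i+1})/d_{i+1}):
  m_1 = 1*4 - 0 = 4, d_1 = (17 - 4^2)/1 = 1/1 = 1, a_1 = floor((4 + 4)/1) = 8.
  m_2 = 1*8 - 4 = 4, d_2 = (17 - 4^2)/1 = 1/1 = 1: (m_2, d_2) = (m_1, d_1) = (4, 1), so from here the quotient a_1 repeats; the period length is 1.
So sqrt(17) = [4; (8)] with period length k = 1.
k is odd, so (p_{k-1}, q_{k-1}) only solves x^2 - 17y^2 = -1 and the fundamental solution of x^2 - 17y^2 = 1 is (p_{2k-1}, q_{2k-1}) = (p_1, q_1); compute convergents through index 1, running through the period twice.
Convergents (p_i = a_i*p_{i-1} + p_{i-2}, q_i = a_i*q_{i-1} + q_{i-2} with p_{-2}=0, p_{-1}=1, q_{-2}=1, q_{-1}=0):
  i=0: a_0=4, p_0 = 4*1 + 0 = 4, q_0 = 4*0 + 1 = 1.
  i=1: a_1=8, p_1 = 8*4 + 1 = 33, q_1 = 8*1 + 0 = 8.
Indeed p_0^2 - 17*q_0^2 = 16 - 17 = -1, not +1.
Check: 33^2 - 17*8^2 = 1089 - 1088 = 1, so (x, y) = (33, 8) solves the equation, and by the theorem it is the least positive solution.

(x, y) = (33, 8)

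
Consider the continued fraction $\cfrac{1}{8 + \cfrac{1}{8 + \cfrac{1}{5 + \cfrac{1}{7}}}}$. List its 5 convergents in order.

Using the convergent recurrence p_i = a_i*p_{i-1} + p_{i-2}, q_i = a_i*q_{i-1} + q_{i-2} with p_{-2}=0, p_{-1}=1, q_{-2}=1, q_{-1}=0:
  i=0: a_0=0, p_0 = 0*1 + 0 = 0, q_0 = 0*0 + 1 = 1.
  i=1: a_1=8, p_1 = 8*0 + 1 = 1, q_1 = 8*1 + 0 = 8.
  i=2: a_2=8, p_2 = 8*1 + 0 = 8, q_2 = 8*8 + 1 = 65.
  i=3: a_3=5, p_3 = 5*8 + 1 = 41, q_3 = 5*65 + 8 = 333.
  i=4: a_4=7, p_4 = 7*41 + 8 = 295, q_4 = 7*333 + 65 = 2396.

0/1, 1/8, 8/65, 41/333, 295/2396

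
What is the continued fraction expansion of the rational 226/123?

[1; 1, 5, 6, 1, 2]

Run the Euclidean algorithm on 226 and 123; the successive quotients are the partial quotients a_0, a_1, ... (each step inverts the fractional part left over by the previous one):
  226 = 1*123 + 103, so a_0 = 1.
  123 = 1*103 + 20, so a_1 = 1.
  103 = 5*20 + 3, so a_2 = 5.
  20 = 6*3 + 2, so a_3 = 6.
  3 = 1*2 + 1, so a_4 = 1.
  2 = 2*1 + 0, so a_5 = 2.
The remainder reaches 0 after 6 divisions, so the expansion has 6 partial quotients, read off in order.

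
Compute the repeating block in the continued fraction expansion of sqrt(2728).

Write x_i = (sqrt(2728) + m_i)/d_i with (m_0, d_0) = (0, 1). a_0 = floor(sqrt(2728)) = 52, since 52^2 = 2704 <= 2728 < 2809 = 53^2.
Iterate m_{i+1} = d_i*a_i - m_i, d_{i+1} = (2728 - m_{i+1}^2)/d_i, a_{i+1} = floor((a_0 + m_{i+1})/d_{i+1}):
  m_1 = 1*52 - 0 = 52, d_1 = (2728 - 52^2)/1 = 24/1 = 24, a_1 = floor((52 + 52)/24) = 4.
  m_2 = 24*4 - 52 = 44, d_2 = (2728 - 44^2)/24 = 792/24 = 33, a_2 = floor((52 + 44)/33) = 2.
  m_3 = 33*2 - 44 = 22, d_3 = (2728 - 22^2)/33 = 2244/33 = 68, a_3 = floor((52 + 22)/68) = 1.
  m_4 = 68*1 - 22 = 46, d_4 = (2728 - 46^2)/68 = 612/68 = 9, a_4 = floor((52 + 46)/9) = 10.
  m_5 = 9*10 - 46 = 44, d_5 = (2728 - 44^2)/9 = 792/9 = 88, a_5 = floor((52 + 44)/88) = 1.
  m_6 = 88*1 - 44 = 44, d_6 = (2728 - 44^2)/88 = 792/88 = 9, a_6 = floor((52 + 44)/9) = 10.
  m_7 = 9*10 - 44 = 46, d_7 = (2728 - 46^2)/9 = 612/9 = 68, a_7 = floor((52 + 46)/68) = 1.
  m_8 = 68*1 - 46 = 22, d_8 = (2728 - 22^2)/68 = 2244/68 = 33, a_8 = floor((52 + 22)/33) = 2.
  m_9 = 33*2 - 22 = 44, d_9 = (2728 - 44^2)/33 = 792/33 = 24, a_9 = floor((52 + 44)/24) = 4.
  m_10 = 24*4 - 44 = 52, d_10 = (2728 - 52^2)/24 = 24/24 = 1, a_10 = floor((52 + 52)/1) = 104.
  m_11 = 1*104 - 52 = 52, d_11 = (2728 - 52^2)/1 = 24/1 = 24: (m_11, d_11) = (m_1, d_1) = (52, 24), so from here the quotients repeat a_1, ..., a_10; the period length is 10.
Hence the expansion of sqrt(2728) is a_0 = 52 followed by the repeating block 4, 2, 1, 10, 1, 10, 1, 2, 4, 104 (period 10).

[52; (4, 2, 1, 10, 1, 10, 1, 2, 4, 104)]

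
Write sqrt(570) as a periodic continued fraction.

Write x_i = (sqrt(570) + m_i)/d_i with (m_0, d_0) = (0, 1). a_0 = floor(sqrt(570)) = 23, since 23^2 = 529 <= 570 < 576 = 24^2.
Iterate m_{i+1} = d_i*a_i - m_i, d_{i+1} = (570 - m_{i+1}^2)/d_i, a_{i+1} = floor((a_0 + m_{i+1})/d_{i+1}):
  m_1 = 1*23 - 0 = 23, d_1 = (570 - 23^2)/1 = 41/1 = 41, a_1 = floor((23 + 23)/41) = 1.
  m_2 = 41*1 - 23 = 18, d_2 = (570 - 18^2)/41 = 246/41 = 6, a_2 = floor((23 + 18)/6) = 6.
  m_3 = 6*6 - 18 = 18, d_3 = (570 - 18^2)/6 = 246/6 = 41, a_3 = floor((23 + 18)/41) = 1.
  m_4 = 41*1 - 18 = 23, d_4 = (570 - 23^2)/41 = 41/41 = 1, a_4 = floor((23 + 23)/1) = 46.
  m_5 = 1*46 - 23 = 23, d_5 = (570 - 23^2)/1 = 41/1 = 41: (m_5, d_5) = (m_1, d_1) = (23, 41), so from here the quotients repeat a_1, ..., a_4; the period length is 4.
Hence the expansion of sqrt(570) is a_0 = 23 followed by the repeating block 1, 6, 1, 46 (period 4).

[23; (1, 6, 1, 46)]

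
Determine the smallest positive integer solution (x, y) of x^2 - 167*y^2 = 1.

(x, y) = (168, 13)

First expand sqrt(167) as a continued fraction. With x_i = (sqrt(167) + m_i)/d_i and (m_0, d_0) = (0, 1): a_0 = floor(sqrt(167)) = 12, since 12^2 = 144 <= 167 < 169 = 13^2.
Iterate m_{i+1} = d_i*a_i - m_i, d_{i+1} = (167 - m_{i+1}^2)/d_i, a_{i+1} = floor((a_0 + m_{i+1})/d_{i+1}):
  m_1 = 1*12 - 0 = 12, d_1 = (167 - 12^2)/1 = 23/1 = 23, a_1 = floor((12 + 12)/23) = 1.
  m_2 = 23*1 - 12 = 11, d_2 = (167 - 11^2)/23 = 46/23 = 2, a_2 = floor((12 + 11)/2) = 11.
  m_3 = 2*11 - 11 = 11, d_3 = (167 - 11^2)/2 = 46/2 = 23, a_3 = floor((12 + 11)/23) = 1.
  m_4 = 23*1 - 11 = 12, d_4 = (167 - 12^2)/23 = 23/23 = 1, a_4 = floor((12 + 12)/1) = 24.
  m_5 = 1*24 - 12 = 12, d_5 = (167 - 12^2)/1 = 23/1 = 23: (m_5, d_5) = (m_1, d_1) = (12, 23), so from here the quotients repeat a_1, ..., a_4; the period length is 4.
So sqrt(167) = [12; (1, 11, 1, 24)] with period length k = 4.
k is even, so the fundamental solution of x^2 - 167y^2 = 1 is (p_{k-1}, q_{k-1}) = (p_3, q_3); compute convergents through index 3.
Convergents (p_i = a_i*p_{i-1} + p_{i-2}, q_i = a_i*q_{i-1} + q_{i-2} with p_{-2}=0, p_{-1}=1, q_{-2}=1, q_{-1}=0):
  i=0: a_0=12, p_0 = 12*1 + 0 = 12, q_0 = 12*0 + 1 = 1.
  i=1: a_1=1, p_1 = 1*12 + 1 = 13, q_1 = 1*1 + 0 = 1.
  i=2: a_2=11, p_2 = 11*13 + 12 = 155, q_2 = 11*1 + 1 = 12.
  i=3: a_3=1, p_3 = 1*155 + 13 = 168, q_3 = 1*12 + 1 = 13.
Check: 168^2 - 167*13^2 = 28224 - 28223 = 1, so (x, y) = (168, 13) solves the equation, and by the theorem it is the least positive solution.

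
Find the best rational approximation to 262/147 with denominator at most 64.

41/23

Expand x = 262/147 as a continued fraction with the Euclidean algorithm:
  262 = 1*147 + 115, so a_0 = 1.
  147 = 1*115 + 32, so a_1 = 1.
  115 = 3*32 + 19, so a_2 = 3.
  32 = 1*19 + 13, so a_3 = 1.
  19 = 1*13 + 6, so a_4 = 1.
  13 = 2*6 + 1, so a_5 = 2.
  6 = 6*1 + 0, so a_6 = 6.
so x = [1; 1, 3, 1, 1, 2, 6].
Convergents (p_i = a_i*p_{i-1} + p_{i-2}, q_i = a_i*q_{i-1} + q_{i-2} with p_{-2}=0, p_{-1}=1, q_{-2}=1, q_{-1}=0), until the denominator exceeds 64:
  i=0: a_0=1, p_0 = 1*1 + 0 = 1, q_0 = 1*0 + 1 = 1.
  i=1: a_1=1, p_1 = 1*1 + 1 = 2, q_1 = 1*1 + 0 = 1.
  i=2: a_2=3, p_2 = 3*2 + 1 = 7, q_2 = 3*1 + 1 = 4.
  i=3: a_3=1, p_3 = 1*7 + 2 = 9, q_3 = 1*4 + 1 = 5.
  i=4: a_4=1, p_4 = 1*9 + 7 = 16, q_4 = 1*5 + 4 = 9.
  i=5: a_5=2, p_5 = 2*16 + 9 = 41, q_5 = 2*9 + 5 = 23.
  i=6: a_6=6, p_6 = 6*41 + 16 = 262, q_6 = 6*23 + 9 = 147.
q_6 = 147 > 64, so the last convergent with denominator <= 64 is p_5/q_5 = 41/23.
The closest fraction with denominator <= 64 is either p_5/q_5 or the intermediate fraction (k*p_5 + p_4)/(k*q_5 + q_4) with the largest k >= 1 whose denominator stays <= 64; these approach x as k grows, and every other convergent or intermediate fraction in range is farther away.
Largest k: floor((64 - q_4)/q_5) = floor((64 - 9)/23) = 2.
That gives (2*41 + 16)/(2*23 + 9) = 98/55.
Compare the errors: |x - 41/23| = |262*23 - 41*147|/(147*23) = 1/3381, and |x - 98/55| = |262*55 - 98*147|/(147*55) = 4/8085.
Cross-multiplying, 1*8085 = 8085 < 13524 = 4*3381, so 1/3381 is smaller: the convergent 41/23 is closer to x than 98/55.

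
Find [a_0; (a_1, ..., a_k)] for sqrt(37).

Write x_i = (sqrt(37) + m_i)/d_i with (m_0, d_0) = (0, 1). a_0 = floor(sqrt(37)) = 6, since 6^2 = 36 <= 37 < 49 = 7^2.
Iterate m_{i+1} = d_i*a_i - m_i, d_{i+1} = (37 - m_{i+1}^2)/d_i, a_{i+1} = floor((a_0 + m_{i+1})/d_{i+1}):
  m_1 = 1*6 - 0 = 6, d_1 = (37 - 6^2)/1 = 1/1 = 1, a_1 = floor((6 + 6)/1) = 12.
  m_2 = 1*12 - 6 = 6, d_2 = (37 - 6^2)/1 = 1/1 = 1: (m_2, d_2) = (m_1, d_1) = (6, 1), so from here the quotient a_1 repeats; the period length is 1.
Hence the expansion of sqrt(37) is a_0 = 6 followed by the repeating block 12 (period 1).

[6; (12)]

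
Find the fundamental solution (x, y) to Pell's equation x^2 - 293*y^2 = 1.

(x, y) = (12320649, 719780)

First expand sqrt(293) as a continued fraction. With x_i = (sqrt(293) + m_i)/d_i and (m_0, d_0) = (0, 1): a_0 = floor(sqrt(293)) = 17, since 17^2 = 289 <= 293 < 324 = 18^2.
Iterate m_{i+1} = d_i*a_i - m_i, d_{i+1} = (293 - m_{i+1}^2)/d_i, a_{i+1} = floor((a_0 + m_{i+1})/d_{i+1}):
  m_1 = 1*17 - 0 = 17, d_1 = (293 - 17^2)/1 = 4/1 = 4, a_1 = floor((17 + 17)/4) = 8.
  m_2 = 4*8 - 17 = 15, d_2 = (293 - 15^2)/4 = 68/4 = 17, a_2 = floor((17 + 15)/17) = 1.
  m_3 = 17*1 - 15 = 2, d_3 = (293 - 2^2)/17 = 289/17 = 17, a_3 = floor((17 + 2)/17) = 1.
  m_4 = 17*1 - 2 = 15, d_4 = (293 - 15^2)/17 = 68/17 = 4, a_4 = floor((17 + 15)/4) = 8.
  m_5 = 4*8 - 15 = 17, d_5 = (293 - 17^2)/4 = 4/4 = 1, a_5 = floor((17 + 17)/1) = 34.
  m_6 = 1*34 - 17 = 17, d_6 = (293 - 17^2)/1 = 4/1 = 4: (m_6, d_6) = (m_1, d_1) = (17, 4), so from here the quotients repeat a_1, ..., a_5; the period length is 5.
So sqrt(293) = [17; (8, 1, 1, 8, 34)] with period length k = 5.
k is odd, so (p_{k-1}, q_{k-1}) only solves x^2 - 293y^2 = -1 and the fundamental solution of x^2 - 293y^2 = 1 is (p_{2k-1}, q_{2k-1}) = (p_9, q_9); compute convergents through index 9, running through the period twice.
Convergents (p_i = a_i*p_{i-1} + p_{i-2}, q_i = a_i*q_{i-1} + q_{i-2} with p_{-2}=0, p_{-1}=1, q_{-2}=1, q_{-1}=0):
  i=0: a_0=17, p_0 = 17*1 + 0 = 17, q_0 = 17*0 + 1 = 1.
  i=1: a_1=8, p_1 = 8*17 + 1 = 137, q_1 = 8*1 + 0 = 8.
  i=2: a_2=1, p_2 = 1*137 + 17 = 154, q_2 = 1*8 + 1 = 9.
  i=3: a_3=1, p_3 = 1*154 + 137 = 291, q_3 = 1*9 + 8 = 17.
  i=4: a_4=8, p_4 = 8*291 + 154 = 2482, q_4 = 8*17 + 9 = 145.
  i=5: a_5=34, p_5 = 34*2482 + 291 = 84679, q_5 = 34*145 + 17 = 4947.
  i=6: a_6=8, p_6 = 8*84679 + 2482 = 679914, q_6 = 8*4947 + 145 = 39721.
  i=7: a_7=1, p_7 = 1*679914 + 84679 = 764593, q_7 = 1*39721 + 4947 = 44668.
  i=8: a_8=1, p_8 = 1*764593 + 679914 = 1444507, q_8 = 1*44668 + 39721 = 84389.
  i=9: a_9=8, p_9 = 8*1444507 + 764593 = 12320649, q_9 = 8*84389 + 44668 = 719780.
Indeed p_4^2 - 293*q_4^2 = 6160324 - 6160325 = -1, not +1.
Check: 12320649^2 - 293*719780^2 = 151798391781201 - 151798391781200 = 1, so (x, y) = (12320649, 719780) solves the equation, and by the theorem it is the least positive solution.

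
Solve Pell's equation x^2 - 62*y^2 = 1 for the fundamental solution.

First expand sqrt(62) as a continued fraction. With x_i = (sqrt(62) + m_i)/d_i and (m_0, d_0) = (0, 1): a_0 = floor(sqrt(62)) = 7, since 7^2 = 49 <= 62 < 64 = 8^2.
Iterate m_{i+1} = d_i*a_i - m_i, d_{i+1} = (62 - m_{i+1}^2)/d_i, a_{i+1} = floor((a_0 + m_{i+1})/d_{i+1}):
  m_1 = 1*7 - 0 = 7, d_1 = (62 - 7^2)/1 = 13/1 = 13, a_1 = floor((7 + 7)/13) = 1.
  m_2 = 13*1 - 7 = 6, d_2 = (62 - 6^2)/13 = 26/13 = 2, a_2 = floor((7 + 6)/2) = 6.
  m_3 = 2*6 - 6 = 6, d_3 = (62 - 6^2)/2 = 26/2 = 13, a_3 = floor((7 + 6)/13) = 1.
  m_4 = 13*1 - 6 = 7, d_4 = (62 - 7^2)/13 = 13/13 = 1, a_4 = floor((7 + 7)/1) = 14.
  m_5 = 1*14 - 7 = 7, d_5 = (62 - 7^2)/1 = 13/1 = 13: (m_5, d_5) = (m_1, d_1) = (7, 13), so from here the quotients repeat a_1, ..., a_4; the period length is 4.
So sqrt(62) = [7; (1, 6, 1, 14)] with period length k = 4.
k is even, so the fundamental solution of x^2 - 62y^2 = 1 is (p_{k-1}, q_{k-1}) = (p_3, q_3); compute convergents through index 3.
Convergents (p_i = a_i*p_{i-1} + p_{i-2}, q_i = a_i*q_{i-1} + q_{i-2} with p_{-2}=0, p_{-1}=1, q_{-2}=1, q_{-1}=0):
  i=0: a_0=7, p_0 = 7*1 + 0 = 7, q_0 = 7*0 + 1 = 1.
  i=1: a_1=1, p_1 = 1*7 + 1 = 8, q_1 = 1*1 + 0 = 1.
  i=2: a_2=6, p_2 = 6*8 + 7 = 55, q_2 = 6*1 + 1 = 7.
  i=3: a_3=1, p_3 = 1*55 + 8 = 63, q_3 = 1*7 + 1 = 8.
Check: 63^2 - 62*8^2 = 3969 - 3968 = 1, so (x, y) = (63, 8) solves the equation, and by the theorem it is the least positive solution.

(x, y) = (63, 8)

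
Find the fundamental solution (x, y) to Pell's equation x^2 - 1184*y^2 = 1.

(x, y) = (27365201, 795285)

First expand sqrt(1184) as a continued fraction. With x_i = (sqrt(1184) + m_i)/d_i and (m_0, d_0) = (0, 1): a_0 = floor(sqrt(1184)) = 34, since 34^2 = 1156 <= 1184 < 1225 = 35^2.
Iterate m_{i+1} = d_i*a_i - m_i, d_{i+1} = (1184 - m_{i+1}^2)/d_i, a_{i+1} = floor((a_0 + m_{i+1})/d_{i+1}):
  m_1 = 1*34 - 0 = 34, d_1 = (1184 - 34^2)/1 = 28/1 = 28, a_1 = floor((34 + 34)/28) = 2.
  m_2 = 28*2 - 34 = 22, d_2 = (1184 - 22^2)/28 = 700/28 = 25, a_2 = floor((34 + 22)/25) = 2.
  m_3 = 25*2 - 22 = 28, d_3 = (1184 - 28^2)/25 = 400/25 = 16, a_3 = floor((34 + 28)/16) = 3.
  m_4 = 16*3 - 28 = 20, d_4 = (1184 - 20^2)/16 = 784/16 = 49, a_4 = floor((34 + 20)/49) = 1.
  m_5 = 49*1 - 20 = 29, d_5 = (1184 - 29^2)/49 = 343/49 = 7, a_5 = floor((34 + 29)/7) = 9.
  m_6 = 7*9 - 29 = 34, d_6 = (1184 - 34^2)/7 = 28/7 = 4, a_6 = floor((34 + 34)/4) = 17.
  m_7 = 4*17 - 34 = 34, d_7 = (1184 - 34^2)/4 = 28/4 = 7, a_7 = floor((34 + 34)/7) = 9.
  m_8 = 7*9 - 34 = 29, d_8 = (1184 - 29^2)/7 = 343/7 = 49, a_8 = floor((34 + 29)/49) = 1.
  m_9 = 49*1 - 29 = 20, d_9 = (1184 - 20^2)/49 = 784/49 = 16, a_9 = floor((34 + 20)/16) = 3.
  m_10 = 16*3 - 20 = 28, d_10 = (1184 - 28^2)/16 = 400/16 = 25, a_10 = floor((34 + 28)/25) = 2.
  m_11 = 25*2 - 28 = 22, d_11 = (1184 - 22^2)/25 = 700/25 = 28, a_11 = floor((34 + 22)/28) = 2.
  m_12 = 28*2 - 22 = 34, d_12 = (1184 - 34^2)/28 = 28/28 = 1, a_12 = floor((34 + 34)/1) = 68.
  m_13 = 1*68 - 34 = 34, d_13 = (1184 - 34^2)/1 = 28/1 = 28: (m_13, d_13) = (m_1, d_1) = (34, 28), so from here the quotients repeat a_1, ..., a_12; the period length is 12.
So sqrt(1184) = [34; (2, 2, 3, 1, 9, 17, 9, 1, 3, 2, 2, 68)] with period length k = 12.
k is even, so the fundamental solution of x^2 - 1184y^2 = 1 is (p_{k-1}, q_{k-1}) = (p_11, q_11); compute convergents through index 11.
Convergents (p_i = a_i*p_{i-1} + p_{i-2}, q_i = a_i*q_{i-1} + q_{i-2} with p_{-2}=0, p_{-1}=1, q_{-2}=1, q_{-1}=0):
  i=0: a_0=34, p_0 = 34*1 + 0 = 34, q_0 = 34*0 + 1 = 1.
  i=1: a_1=2, p_1 = 2*34 + 1 = 69, q_1 = 2*1 + 0 = 2.
  i=2: a_2=2, p_2 = 2*69 + 34 = 172, q_2 = 2*2 + 1 = 5.
  i=3: a_3=3, p_3 = 3*172 + 69 = 585, q_3 = 3*5 + 2 = 17.
  i=4: a_4=1, p_4 = 1*585 + 172 = 757, q_4 = 1*17 + 5 = 22.
  i=5: a_5=9, p_5 = 9*757 + 585 = 7398, q_5 = 9*22 + 17 = 215.
  i=6: a_6=17, p_6 = 17*7398 + 757 = 126523, q_6 = 17*215 + 22 = 3677.
  i=7: a_7=9, p_7 = 9*126523 + 7398 = 1146105, q_7 = 9*3677 + 215 = 33308.
  i=8: a_8=1, p_8 = 1*1146105 + 126523 = 1272628, q_8 = 1*33308 + 3677 = 36985.
  i=9: a_9=3, p_9 = 3*1272628 + 1146105 = 4963989, q_9 = 3*36985 + 33308 = 144263.
  i=10: a_10=2, p_10 = 2*4963989 + 1272628 = 11200606, q_10 = 2*144263 + 36985 = 325511.
  i=11: a_11=2, p_11 = 2*11200606 + 4963989 = 27365201, q_11 = 2*325511 + 144263 = 795285.
Check: 27365201^2 - 1184*795285^2 = 748854225770401 - 748854225770400 = 1, so (x, y) = (27365201, 795285) solves the equation, and by the theorem it is the least positive solution.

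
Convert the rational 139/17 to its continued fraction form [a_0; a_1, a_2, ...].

Run the Euclidean algorithm on 139 and 17; the successive quotients are the partial quotients a_0, a_1, ... (each step inverts the fractional part left over by the previous one):
  139 = 8*17 + 3, so a_0 = 8.
  17 = 5*3 + 2, so a_1 = 5.
  3 = 1*2 + 1, so a_2 = 1.
  2 = 2*1 + 0, so a_3 = 2.
The remainder reaches 0 after 4 divisions, so the expansion has 4 partial quotients, read off in order.

[8; 5, 1, 2]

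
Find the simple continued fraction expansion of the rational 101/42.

[2; 2, 2, 8]

Run the Euclidean algorithm on 101 and 42; the successive quotients are the partial quotients a_0, a_1, ... (each step inverts the fractional part left over by the previous one):
  101 = 2*42 + 17, so a_0 = 2.
  42 = 2*17 + 8, so a_1 = 2.
  17 = 2*8 + 1, so a_2 = 2.
  8 = 8*1 + 0, so a_3 = 8.
The remainder reaches 0 after 4 divisions, so the expansion has 4 partial quotients, read off in order.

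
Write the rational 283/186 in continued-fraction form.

Run the Euclidean algorithm on 283 and 186; the successive quotients are the partial quotients a_0, a_1, ... (each step inverts the fractional part left over by the previous one):
  283 = 1*186 + 97, so a_0 = 1.
  186 = 1*97 + 89, so a_1 = 1.
  97 = 1*89 + 8, so a_2 = 1.
  89 = 11*8 + 1, so a_3 = 11.
  8 = 8*1 + 0, so a_4 = 8.
The remainder reaches 0 after 5 divisions, so the expansion has 5 partial quotients, read off in order.

[1; 1, 1, 11, 8]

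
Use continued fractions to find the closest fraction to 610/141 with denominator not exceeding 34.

Expand x = 610/141 as a continued fraction with the Euclidean algorithm:
  610 = 4*141 + 46, so a_0 = 4.
  141 = 3*46 + 3, so a_1 = 3.
  46 = 15*3 + 1, so a_2 = 15.
  3 = 3*1 + 0, so a_3 = 3.
so x = [4; 3, 15, 3].
Convergents (p_i = a_i*p_{i-1} + p_{i-2}, q_i = a_i*q_{i-1} + q_{i-2} with p_{-2}=0, p_{-1}=1, q_{-2}=1, q_{-1}=0), until the denominator exceeds 34:
  i=0: a_0=4, p_0 = 4*1 + 0 = 4, q_0 = 4*0 + 1 = 1.
  i=1: a_1=3, p_1 = 3*4 + 1 = 13, q_1 = 3*1 + 0 = 3.
  i=2: a_2=15, p_2 = 15*13 + 4 = 199, q_2 = 15*3 + 1 = 46.
q_2 = 46 > 34, so the last convergent with denominator <= 34 is p_1/q_1 = 13/3.
The closest fraction with denominator <= 34 is either p_1/q_1 or the intermediate fraction (k*p_1 + p_0)/(k*q_1 + q_0) with the largest k >= 1 whose denominator stays <= 34; these approach x as k grows, and every other convergent or intermediate fraction in range is farther away.
Largest k: floor((34 - q_0)/q_1) = floor((34 - 1)/3) = 11.
That gives (11*13 + 4)/(11*3 + 1) = 147/34.
Compare the errors: |x - 13/3| = |610*3 - 13*141|/(141*3) = 3/423, and |x - 147/34| = |610*34 - 147*141|/(141*34) = 13/4794.
Cross-multiplying, 13*423 = 5499 < 14382 = 3*4794, so 13/4794 is smaller: the intermediate fraction 147/34 is closer to x than 13/3.

147/34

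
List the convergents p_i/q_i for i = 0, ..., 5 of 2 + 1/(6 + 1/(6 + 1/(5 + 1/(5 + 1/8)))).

Using the convergent recurrence p_i = a_i*p_{i-1} + p_{i-2}, q_i = a_i*q_{i-1} + q_{i-2} with p_{-2}=0, p_{-1}=1, q_{-2}=1, q_{-1}=0:
  i=0: a_0=2, p_0 = 2*1 + 0 = 2, q_0 = 2*0 + 1 = 1.
  i=1: a_1=6, p_1 = 6*2 + 1 = 13, q_1 = 6*1 + 0 = 6.
  i=2: a_2=6, p_2 = 6*13 + 2 = 80, q_2 = 6*6 + 1 = 37.
  i=3: a_3=5, p_3 = 5*80 + 13 = 413, q_3 = 5*37 + 6 = 191.
  i=4: a_4=5, p_4 = 5*413 + 80 = 2145, q_4 = 5*191 + 37 = 992.
  i=5: a_5=8, p_5 = 8*2145 + 413 = 17573, q_5 = 8*992 + 191 = 8127.

2/1, 13/6, 80/37, 413/191, 2145/992, 17573/8127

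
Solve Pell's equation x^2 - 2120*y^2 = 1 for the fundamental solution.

First expand sqrt(2120) as a continued fraction. With x_i = (sqrt(2120) + m_i)/d_i and (m_0, d_0) = (0, 1): a_0 = floor(sqrt(2120)) = 46, since 46^2 = 2116 <= 2120 < 2209 = 47^2.
Iterate m_{i+1} = d_i*a_i - m_i, d_{i+1} = (2120 - m_{i+1}^2)/d_i, a_{i+1} = floor((a_0 + m_{i+1})/d_{i+1}):
  m_1 = 1*46 - 0 = 46, d_1 = (2120 - 46^2)/1 = 4/1 = 4, a_1 = floor((46 + 46)/4) = 23.
  m_2 = 4*23 - 46 = 46, d_2 = (2120 - 46^2)/4 = 4/4 = 1, a_2 = floor((46 + 46)/1) = 92.
  m_3 = 1*92 - 46 = 46, d_3 = (2120 - 46^2)/1 = 4/1 = 4: (m_3, d_3) = (m_1, d_1) = (46, 4), so from here the quotients repeat a_1, a_2; the period length is 2.
So sqrt(2120) = [46; (23, 92)] with period length k = 2.
k is even, so the fundamental solution of x^2 - 2120y^2 = 1 is (p_{k-1}, q_{k-1}) = (p_1, q_1); compute convergents through index 1.
Convergents (p_i = a_i*p_{i-1} + p_{i-2}, q_i = a_i*q_{i-1} + q_{i-2} with p_{-2}=0, p_{-1}=1, q_{-2}=1, q_{-1}=0):
  i=0: a_0=46, p_0 = 46*1 + 0 = 46, q_0 = 46*0 + 1 = 1.
  i=1: a_1=23, p_1 = 23*46 + 1 = 1059, q_1 = 23*1 + 0 = 23.
Check: 1059^2 - 2120*23^2 = 1121481 - 1121480 = 1, so (x, y) = (1059, 23) solves the equation, and by the theorem it is the least positive solution.

(x, y) = (1059, 23)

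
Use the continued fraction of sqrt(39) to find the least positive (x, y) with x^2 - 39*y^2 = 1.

First expand sqrt(39) as a continued fraction. With x_i = (sqrt(39) + m_i)/d_i and (m_0, d_0) = (0, 1): a_0 = floor(sqrt(39)) = 6, since 6^2 = 36 <= 39 < 49 = 7^2.
Iterate m_{i+1} = d_i*a_i - m_i, d_{i+1} = (39 - m_{i+1}^2)/d_i, a_{i+1} = floor((a_0 + m_{i+1})/d_{i+1}):
  m_1 = 1*6 - 0 = 6, d_1 = (39 - 6^2)/1 = 3/1 = 3, a_1 = floor((6 + 6)/3) = 4.
  m_2 = 3*4 - 6 = 6, d_2 = (39 - 6^2)/3 = 3/3 = 1, a_2 = floor((6 + 6)/1) = 12.
  m_3 = 1*12 - 6 = 6, d_3 = (39 - 6^2)/1 = 3/1 = 3: (m_3, d_3) = (m_1, d_1) = (6, 3), so from here the quotients repeat a_1, a_2; the period length is 2.
So sqrt(39) = [6; (4, 12)] with period length k = 2.
k is even, so the fundamental solution of x^2 - 39y^2 = 1 is (p_{k-1}, q_{k-1}) = (p_1, q_1); compute convergents through index 1.
Convergents (p_i = a_i*p_{i-1} + p_{i-2}, q_i = a_i*q_{i-1} + q_{i-2} with p_{-2}=0, p_{-1}=1, q_{-2}=1, q_{-1}=0):
  i=0: a_0=6, p_0 = 6*1 + 0 = 6, q_0 = 6*0 + 1 = 1.
  i=1: a_1=4, p_1 = 4*6 + 1 = 25, q_1 = 4*1 + 0 = 4.
Check: 25^2 - 39*4^2 = 625 - 624 = 1, so (x, y) = (25, 4) solves the equation, and by the theorem it is the least positive solution.

(x, y) = (25, 4)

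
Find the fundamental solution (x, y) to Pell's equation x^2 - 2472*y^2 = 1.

First expand sqrt(2472) as a continued fraction. With x_i = (sqrt(2472) + m_i)/d_i and (m_0, d_0) = (0, 1): a_0 = floor(sqrt(2472)) = 49, since 49^2 = 2401 <= 2472 < 2500 = 50^2.
Iterate m_{i+1} = d_i*a_i - m_i, d_{i+1} = (2472 - m_{i+1}^2)/d_i, a_{i+1} = floor((a_0 + m_{i+1})/d_{i+1}):
  m_1 = 1*49 - 0 = 49, d_1 = (2472 - 49^2)/1 = 71/1 = 71, a_1 = floor((49 + 49)/71) = 1.
  m_2 = 71*1 - 49 = 22, d_2 = (2472 - 22^2)/71 = 1988/71 = 28, a_2 = floor((49 + 22)/28) = 2.
  m_3 = 28*2 - 22 = 34, d_3 = (2472 - 34^2)/28 = 1316/28 = 47, a_3 = floor((49 + 34)/47) = 1.
  m_4 = 47*1 - 34 = 13, d_4 = (2472 - 13^2)/47 = 2303/47 = 49, a_4 = floor((49 + 13)/49) = 1.
  m_5 = 49*1 - 13 = 36, d_5 = (2472 - 36^2)/49 = 1176/49 = 24, a_5 = floor((49 + 36)/24) = 3.
  m_6 = 24*3 - 36 = 36, d_6 = (2472 - 36^2)/24 = 1176/24 = 49, a_6 = floor((49 + 36)/49) = 1.
  m_7 = 49*1 - 36 = 13, d_7 = (2472 - 13^2)/49 = 2303/49 = 47, a_7 = floor((49 + 13)/47) = 1.
  m_8 = 47*1 - 13 = 34, d_8 = (2472 - 34^2)/47 = 1316/47 = 28, a_8 = floor((49 + 34)/28) = 2.
  m_9 = 28*2 - 34 = 22, d_9 = (2472 - 22^2)/28 = 1988/28 = 71, a_9 = floor((49 + 22)/71) = 1.
  m_10 = 71*1 - 22 = 49, d_10 = (2472 - 49^2)/71 = 71/71 = 1, a_10 = floor((49 + 49)/1) = 98.
  m_11 = 1*98 - 49 = 49, d_11 = (2472 - 49^2)/1 = 71/1 = 71: (m_11, d_11) = (m_1, d_1) = (49, 71), so from here the quotients repeat a_1, ..., a_10; the period length is 10.
So sqrt(2472) = [49; (1, 2, 1, 1, 3, 1, 1, 2, 1, 98)] with period length k = 10.
k is even, so the fundamental solution of x^2 - 2472y^2 = 1 is (p_{k-1}, q_{k-1}) = (p_9, q_9); compute convergents through index 9.
Convergents (p_i = a_i*p_{i-1} + p_{i-2}, q_i = a_i*q_{i-1} + q_{i-2} with p_{-2}=0, p_{-1}=1, q_{-2}=1, q_{-1}=0):
  i=0: a_0=49, p_0 = 49*1 + 0 = 49, q_0 = 49*0 + 1 = 1.
  i=1: a_1=1, p_1 = 1*49 + 1 = 50, q_1 = 1*1 + 0 = 1.
  i=2: a_2=2, p_2 = 2*50 + 49 = 149, q_2 = 2*1 + 1 = 3.
  i=3: a_3=1, p_3 = 1*149 + 50 = 199, q_3 = 1*3 + 1 = 4.
  i=4: a_4=1, p_4 = 1*199 + 149 = 348, q_4 = 1*4 + 3 = 7.
  i=5: a_5=3, p_5 = 3*348 + 199 = 1243, q_5 = 3*7 + 4 = 25.
  i=6: a_6=1, p_6 = 1*1243 + 348 = 1591, q_6 = 1*25 + 7 = 32.
  i=7: a_7=1, p_7 = 1*1591 + 1243 = 2834, q_7 = 1*32 + 25 = 57.
  i=8: a_8=2, p_8 = 2*2834 + 1591 = 7259, q_8 = 2*57 + 32 = 146.
  i=9: a_9=1, p_9 = 1*7259 + 2834 = 10093, q_9 = 1*146 + 57 = 203.
Check: 10093^2 - 2472*203^2 = 101868649 - 101868648 = 1, so (x, y) = (10093, 203) solves the equation, and by the theorem it is the least positive solution.

(x, y) = (10093, 203)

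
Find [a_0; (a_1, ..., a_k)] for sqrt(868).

Write x_i = (sqrt(868) + m_i)/d_i with (m_0, d_0) = (0, 1). a_0 = floor(sqrt(868)) = 29, since 29^2 = 841 <= 868 < 900 = 30^2.
Iterate m_{i+1} = d_i*a_i - m_i, d_{i+1} = (868 - m_{i+1}^2)/d_i, a_{i+1} = floor((a_0 + m_{i+1})/d_{i+1}):
  m_1 = 1*29 - 0 = 29, d_1 = (868 - 29^2)/1 = 27/1 = 27, a_1 = floor((29 + 29)/27) = 2.
  m_2 = 27*2 - 29 = 25, d_2 = (868 - 25^2)/27 = 243/27 = 9, a_2 = floor((29 + 25)/9) = 6.
  m_3 = 9*6 - 25 = 29, d_3 = (868 - 29^2)/9 = 27/9 = 3, a_3 = floor((29 + 29)/3) = 19.
  m_4 = 3*19 - 29 = 28, d_4 = (868 - 28^2)/3 = 84/3 = 28, a_4 = floor((29 + 28)/28) = 2.
  m_5 = 28*2 - 28 = 28, d_5 = (868 - 28^2)/28 = 84/28 = 3, a_5 = floor((29 + 28)/3) = 19.
  m_6 = 3*19 - 28 = 29, d_6 = (868 - 29^2)/3 = 27/3 = 9, a_6 = floor((29 + 29)/9) = 6.
  m_7 = 9*6 - 29 = 25, d_7 = (868 - 25^2)/9 = 243/9 = 27, a_7 = floor((29 + 25)/27) = 2.
  m_8 = 27*2 - 25 = 29, d_8 = (868 - 29^2)/27 = 27/27 = 1, a_8 = floor((29 + 29)/1) = 58.
  m_9 = 1*58 - 29 = 29, d_9 = (868 - 29^2)/1 = 27/1 = 27: (m_9, d_9) = (m_1, d_1) = (29, 27), so from here the quotients repeat a_1, ..., a_8; the period length is 8.
Hence the expansion of sqrt(868) is a_0 = 29 followed by the repeating block 2, 6, 19, 2, 19, 6, 2, 58 (period 8).

[29; (2, 6, 19, 2, 19, 6, 2, 58)]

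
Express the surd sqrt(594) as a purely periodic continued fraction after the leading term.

[24; (2, 1, 2, 5, 24, 5, 2, 1, 2, 48)]

Write x_i = (sqrt(594) + m_i)/d_i with (m_0, d_0) = (0, 1). a_0 = floor(sqrt(594)) = 24, since 24^2 = 576 <= 594 < 625 = 25^2.
Iterate m_{i+1} = d_i*a_i - m_i, d_{i+1} = (594 - m_{i+1}^2)/d_i, a_{i+1} = floor((a_0 + m_{i+1})/d_{i+1}):
  m_1 = 1*24 - 0 = 24, d_1 = (594 - 24^2)/1 = 18/1 = 18, a_1 = floor((24 + 24)/18) = 2.
  m_2 = 18*2 - 24 = 12, d_2 = (594 - 12^2)/18 = 450/18 = 25, a_2 = floor((24 + 12)/25) = 1.
  m_3 = 25*1 - 12 = 13, d_3 = (594 - 13^2)/25 = 425/25 = 17, a_3 = floor((24 + 13)/17) = 2.
  m_4 = 17*2 - 13 = 21, d_4 = (594 - 21^2)/17 = 153/17 = 9, a_4 = floor((24 + 21)/9) = 5.
  m_5 = 9*5 - 21 = 24, d_5 = (594 - 24^2)/9 = 18/9 = 2, a_5 = floor((24 + 24)/2) = 24.
  m_6 = 2*24 - 24 = 24, d_6 = (594 - 24^2)/2 = 18/2 = 9, a_6 = floor((24 + 24)/9) = 5.
  m_7 = 9*5 - 24 = 21, d_7 = (594 - 21^2)/9 = 153/9 = 17, a_7 = floor((24 + 21)/17) = 2.
  m_8 = 17*2 - 21 = 13, d_8 = (594 - 13^2)/17 = 425/17 = 25, a_8 = floor((24 + 13)/25) = 1.
  m_9 = 25*1 - 13 = 12, d_9 = (594 - 12^2)/25 = 450/25 = 18, a_9 = floor((24 + 12)/18) = 2.
  m_10 = 18*2 - 12 = 24, d_10 = (594 - 24^2)/18 = 18/18 = 1, a_10 = floor((24 + 24)/1) = 48.
  m_11 = 1*48 - 24 = 24, d_11 = (594 - 24^2)/1 = 18/1 = 18: (m_11, d_11) = (m_1, d_1) = (24, 18), so from here the quotients repeat a_1, ..., a_10; the period length is 10.
Hence the expansion of sqrt(594) is a_0 = 24 followed by the repeating block 2, 1, 2, 5, 24, 5, 2, 1, 2, 48 (period 10).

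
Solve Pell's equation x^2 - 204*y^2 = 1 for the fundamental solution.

(x, y) = (4999, 350)

First expand sqrt(204) as a continued fraction. With x_i = (sqrt(204) + m_i)/d_i and (m_0, d_0) = (0, 1): a_0 = floor(sqrt(204)) = 14, since 14^2 = 196 <= 204 < 225 = 15^2.
Iterate m_{i+1} = d_i*a_i - m_i, d_{i+1} = (204 - m_{i+1}^2)/d_i, a_{i+1} = floor((a_0 + m_{i+1})/d_{i+1}):
  m_1 = 1*14 - 0 = 14, d_1 = (204 - 14^2)/1 = 8/1 = 8, a_1 = floor((14 + 14)/8) = 3.
  m_2 = 8*3 - 14 = 10, d_2 = (204 - 10^2)/8 = 104/8 = 13, a_2 = floor((14 + 10)/13) = 1.
  m_3 = 13*1 - 10 = 3, d_3 = (204 - 3^2)/13 = 195/13 = 15, a_3 = floor((14 + 3)/15) = 1.
  m_4 = 15*1 - 3 = 12, d_4 = (204 - 12^2)/15 = 60/15 = 4, a_4 = floor((14 + 12)/4) = 6.
  m_5 = 4*6 - 12 = 12, d_5 = (204 - 12^2)/4 = 60/4 = 15, a_5 = floor((14 + 12)/15) = 1.
  m_6 = 15*1 - 12 = 3, d_6 = (204 - 3^2)/15 = 195/15 = 13, a_6 = floor((14 + 3)/13) = 1.
  m_7 = 13*1 - 3 = 10, d_7 = (204 - 10^2)/13 = 104/13 = 8, a_7 = floor((14 + 10)/8) = 3.
  m_8 = 8*3 - 10 = 14, d_8 = (204 - 14^2)/8 = 8/8 = 1, a_8 = floor((14 + 14)/1) = 28.
  m_9 = 1*28 - 14 = 14, d_9 = (204 - 14^2)/1 = 8/1 = 8: (m_9, d_9) = (m_1, d_1) = (14, 8), so from here the quotients repeat a_1, ..., a_8; the period length is 8.
So sqrt(204) = [14; (3, 1, 1, 6, 1, 1, 3, 28)] with period length k = 8.
k is even, so the fundamental solution of x^2 - 204y^2 = 1 is (p_{k-1}, q_{k-1}) = (p_7, q_7); compute convergents through index 7.
Convergents (p_i = a_i*p_{i-1} + p_{i-2}, q_i = a_i*q_{i-1} + q_{i-2} with p_{-2}=0, p_{-1}=1, q_{-2}=1, q_{-1}=0):
  i=0: a_0=14, p_0 = 14*1 + 0 = 14, q_0 = 14*0 + 1 = 1.
  i=1: a_1=3, p_1 = 3*14 + 1 = 43, q_1 = 3*1 + 0 = 3.
  i=2: a_2=1, p_2 = 1*43 + 14 = 57, q_2 = 1*3 + 1 = 4.
  i=3: a_3=1, p_3 = 1*57 + 43 = 100, q_3 = 1*4 + 3 = 7.
  i=4: a_4=6, p_4 = 6*100 + 57 = 657, q_4 = 6*7 + 4 = 46.
  i=5: a_5=1, p_5 = 1*657 + 100 = 757, q_5 = 1*46 + 7 = 53.
  i=6: a_6=1, p_6 = 1*757 + 657 = 1414, q_6 = 1*53 + 46 = 99.
  i=7: a_7=3, p_7 = 3*1414 + 757 = 4999, q_7 = 3*99 + 53 = 350.
Check: 4999^2 - 204*350^2 = 24990001 - 24990000 = 1, so (x, y) = (4999, 350) solves the equation, and by the theorem it is the least positive solution.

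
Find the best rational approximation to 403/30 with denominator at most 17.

215/16

Expand x = 403/30 as a continued fraction with the Euclidean algorithm:
  403 = 13*30 + 13, so a_0 = 13.
  30 = 2*13 + 4, so a_1 = 2.
  13 = 3*4 + 1, so a_2 = 3.
  4 = 4*1 + 0, so a_3 = 4.
so x = [13; 2, 3, 4].
Convergents (p_i = a_i*p_{i-1} + p_{i-2}, q_i = a_i*q_{i-1} + q_{i-2} with p_{-2}=0, p_{-1}=1, q_{-2}=1, q_{-1}=0), until the denominator exceeds 17:
  i=0: a_0=13, p_0 = 13*1 + 0 = 13, q_0 = 13*0 + 1 = 1.
  i=1: a_1=2, p_1 = 2*13 + 1 = 27, q_1 = 2*1 + 0 = 2.
  i=2: a_2=3, p_2 = 3*27 + 13 = 94, q_2 = 3*2 + 1 = 7.
  i=3: a_3=4, p_3 = 4*94 + 27 = 403, q_3 = 4*7 + 2 = 30.
q_3 = 30 > 17, so the last convergent with denominator <= 17 is p_2/q_2 = 94/7.
The closest fraction with denominator <= 17 is either p_2/q_2 or the intermediate fraction (k*p_2 + p_1)/(k*q_2 + q_1) with the largest k >= 1 whose denominator stays <= 17; these approach x as k grows, and every other convergent or intermediate fraction in range is farther away.
Largest k: floor((17 - q_1)/q_2) = floor((17 - 2)/7) = 2.
That gives (2*94 + 27)/(2*7 + 2) = 215/16.
Compare the errors: |x - 94/7| = |403*7 - 94*30|/(30*7) = 1/210, and |x - 215/16| = |403*16 - 215*30|/(30*16) = 2/480.
Cross-multiplying, 2*210 = 420 < 480 = 1*480, so 2/480 is smaller: the intermediate fraction 215/16 is closer to x than 94/7.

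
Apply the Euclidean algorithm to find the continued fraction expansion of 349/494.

Run the Euclidean algorithm on 349 and 494; the successive quotients are the partial quotients a_0, a_1, ... (each step inverts the fractional part left over by the previous one):
  349 = 0*494 + 349, so a_0 = 0.
  494 = 1*349 + 145, so a_1 = 1.
  349 = 2*145 + 59, so a_2 = 2.
  145 = 2*59 + 27, so a_3 = 2.
  59 = 2*27 + 5, so a_4 = 2.
  27 = 5*5 + 2, so a_5 = 5.
  5 = 2*2 + 1, so a_6 = 2.
  2 = 2*1 + 0, so a_7 = 2.
The remainder reaches 0 after 8 divisions, so the expansion has 8 partial quotients, read off in order.

[0; 1, 2, 2, 2, 5, 2, 2]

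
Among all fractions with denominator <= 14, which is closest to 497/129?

27/7

Expand x = 497/129 as a continued fraction with the Euclidean algorithm:
  497 = 3*129 + 110, so a_0 = 3.
  129 = 1*110 + 19, so a_1 = 1.
  110 = 5*19 + 15, so a_2 = 5.
  19 = 1*15 + 4, so a_3 = 1.
  15 = 3*4 + 3, so a_4 = 3.
  4 = 1*3 + 1, so a_5 = 1.
  3 = 3*1 + 0, so a_6 = 3.
so x = [3; 1, 5, 1, 3, 1, 3].
Convergents (p_i = a_i*p_{i-1} + p_{i-2}, q_i = a_i*q_{i-1} + q_{i-2} with p_{-2}=0, p_{-1}=1, q_{-2}=1, q_{-1}=0), until the denominator exceeds 14:
  i=0: a_0=3, p_0 = 3*1 + 0 = 3, q_0 = 3*0 + 1 = 1.
  i=1: a_1=1, p_1 = 1*3 + 1 = 4, q_1 = 1*1 + 0 = 1.
  i=2: a_2=5, p_2 = 5*4 + 3 = 23, q_2 = 5*1 + 1 = 6.
  i=3: a_3=1, p_3 = 1*23 + 4 = 27, q_3 = 1*6 + 1 = 7.
  i=4: a_4=3, p_4 = 3*27 + 23 = 104, q_4 = 3*7 + 6 = 27.
q_4 = 27 > 14, so the last convergent with denominator <= 14 is p_3/q_3 = 27/7.
The closest fraction with denominator <= 14 is either p_3/q_3 or the intermediate fraction (k*p_3 + p_2)/(k*q_3 + q_2) with the largest k >= 1 whose denominator stays <= 14; these approach x as k grows, and every other convergent or intermediate fraction in range is farther away.
Largest k: floor((14 - q_2)/q_3) = floor((14 - 6)/7) = 1.
That gives (1*27 + 23)/(1*7 + 6) = 50/13.
Compare the errors: |x - 27/7| = |497*7 - 27*129|/(129*7) = 4/903, and |x - 50/13| = |497*13 - 50*129|/(129*13) = 11/1677.
Cross-multiplying, 4*1677 = 6708 < 9933 = 11*903, so 4/903 is smaller: the convergent 27/7 is closer to x than 50/13.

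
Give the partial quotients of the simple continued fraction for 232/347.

Run the Euclidean algorithm on 232 and 347; the successive quotients are the partial quotients a_0, a_1, ... (each step inverts the fractional part left over by the previous one):
  232 = 0*347 + 232, so a_0 = 0.
  347 = 1*232 + 115, so a_1 = 1.
  232 = 2*115 + 2, so a_2 = 2.
  115 = 57*2 + 1, so a_3 = 57.
  2 = 2*1 + 0, so a_4 = 2.
The remainder reaches 0 after 5 divisions, so the expansion has 5 partial quotients, read off in order.

[0; 1, 2, 57, 2]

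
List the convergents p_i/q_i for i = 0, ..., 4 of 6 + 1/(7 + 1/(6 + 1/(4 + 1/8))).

6/1, 43/7, 264/43, 1099/179, 9056/1475

Using the convergent recurrence p_i = a_i*p_{i-1} + p_{i-2}, q_i = a_i*q_{i-1} + q_{i-2} with p_{-2}=0, p_{-1}=1, q_{-2}=1, q_{-1}=0:
  i=0: a_0=6, p_0 = 6*1 + 0 = 6, q_0 = 6*0 + 1 = 1.
  i=1: a_1=7, p_1 = 7*6 + 1 = 43, q_1 = 7*1 + 0 = 7.
  i=2: a_2=6, p_2 = 6*43 + 6 = 264, q_2 = 6*7 + 1 = 43.
  i=3: a_3=4, p_3 = 4*264 + 43 = 1099, q_3 = 4*43 + 7 = 179.
  i=4: a_4=8, p_4 = 8*1099 + 264 = 9056, q_4 = 8*179 + 43 = 1475.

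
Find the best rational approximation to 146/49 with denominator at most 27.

Expand x = 146/49 as a continued fraction with the Euclidean algorithm:
  146 = 2*49 + 48, so a_0 = 2.
  49 = 1*48 + 1, so a_1 = 1.
  48 = 48*1 + 0, so a_2 = 48.
so x = [2; 1, 48].
Convergents (p_i = a_i*p_{i-1} + p_{i-2}, q_i = a_i*q_{i-1} + q_{i-2} with p_{-2}=0, p_{-1}=1, q_{-2}=1, q_{-1}=0), until the denominator exceeds 27:
  i=0: a_0=2, p_0 = 2*1 + 0 = 2, q_0 = 2*0 + 1 = 1.
  i=1: a_1=1, p_1 = 1*2 + 1 = 3, q_1 = 1*1 + 0 = 1.
  i=2: a_2=48, p_2 = 48*3 + 2 = 146, q_2 = 48*1 + 1 = 49.
q_2 = 49 > 27, so the last convergent with denominator <= 27 is p_1/q_1 = 3/1.
The closest fraction with denominator <= 27 is either p_1/q_1 or the intermediate fraction (k*p_1 + p_0)/(k*q_1 + q_0) with the largest k >= 1 whose denominator stays <= 27; these approach x as k grows, and every other convergent or intermediate fraction in range is farther away.
Largest k: floor((27 - q_0)/q_1) = floor((27 - 1)/1) = 26.
That gives (26*3 + 2)/(26*1 + 1) = 80/27.
Compare the errors: |x - 3/1| = |146*1 - 3*49|/(49*1) = 1/49, and |x - 80/27| = |146*27 - 80*49|/(49*27) = 22/1323.
Cross-multiplying, 22*49 = 1078 < 1323 = 1*1323, so 22/1323 is smaller: the intermediate fraction 80/27 is closer to x than 3/1.

80/27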